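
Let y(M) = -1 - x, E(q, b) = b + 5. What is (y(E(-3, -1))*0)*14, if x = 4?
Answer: 0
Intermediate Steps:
E(q, b) = 5 + b
y(M) = -5 (y(M) = -1 - 1*4 = -1 - 4 = -5)
(y(E(-3, -1))*0)*14 = -5*0*14 = 0*14 = 0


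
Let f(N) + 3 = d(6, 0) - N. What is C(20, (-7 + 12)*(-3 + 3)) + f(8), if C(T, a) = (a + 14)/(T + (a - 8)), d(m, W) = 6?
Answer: -23/6 ≈ -3.8333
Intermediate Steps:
C(T, a) = (14 + a)/(-8 + T + a) (C(T, a) = (14 + a)/(T + (-8 + a)) = (14 + a)/(-8 + T + a))
f(N) = 3 - N (f(N) = -3 + (6 - N) = 3 - N)
C(20, (-7 + 12)*(-3 + 3)) + f(8) = (14 + (-7 + 12)*(-3 + 3))/(-8 + 20 + (-7 + 12)*(-3 + 3)) + (3 - 1*8) = (14 + 5*0)/(-8 + 20 + 5*0) + (3 - 8) = (14 + 0)/(-8 + 20 + 0) - 5 = 14/12 - 5 = (1/12)*14 - 5 = 7/6 - 5 = -23/6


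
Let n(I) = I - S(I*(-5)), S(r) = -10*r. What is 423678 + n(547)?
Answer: 396875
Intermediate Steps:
n(I) = -49*I (n(I) = I - (-10)*I*(-5) = I - (-10)*(-5*I) = I - 50*I = -49*I)
423678 + n(547) = 423678 - 49*547 = 423678 - 26803 = 396875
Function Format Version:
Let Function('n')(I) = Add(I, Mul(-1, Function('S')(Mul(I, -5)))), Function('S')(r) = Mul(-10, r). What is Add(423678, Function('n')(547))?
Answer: 396875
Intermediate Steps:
Function('n')(I) = Mul(-49, I) (Function('n')(I) = Add(I, Mul(-1, Mul(-10, Mul(I, -5)))) = Add(I, Mul(-1, Mul(-10, Mul(-5, I)))) = Add(I, Mul(-1, Mul(50, I))) = Add(I, Mul(-50, I)) = Mul(-49, I))
Add(423678, Function('n')(547)) = Add(423678, Mul(-49, 547)) = Add(423678, -26803) = 396875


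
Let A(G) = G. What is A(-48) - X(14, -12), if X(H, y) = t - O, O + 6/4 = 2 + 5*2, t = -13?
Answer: -49/2 ≈ -24.500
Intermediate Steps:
O = 21/2 (O = -3/2 + (2 + 5*2) = -3/2 + (2 + 10) = -3/2 + 12 = 21/2 ≈ 10.500)
X(H, y) = -47/2 (X(H, y) = -13 - 1*21/2 = -13 - 21/2 = -47/2)
A(-48) - X(14, -12) = -48 - 1*(-47/2) = -48 + 47/2 = -49/2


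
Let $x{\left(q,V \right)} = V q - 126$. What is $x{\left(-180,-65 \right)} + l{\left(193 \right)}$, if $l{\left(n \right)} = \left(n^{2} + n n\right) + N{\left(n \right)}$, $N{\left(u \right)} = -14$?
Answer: $86058$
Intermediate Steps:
$x{\left(q,V \right)} = -126 + V q$
$l{\left(n \right)} = -14 + 2 n^{2}$ ($l{\left(n \right)} = \left(n^{2} + n n\right) - 14 = \left(n^{2} + n^{2}\right) - 14 = 2 n^{2} - 14 = -14 + 2 n^{2}$)
$x{\left(-180,-65 \right)} + l{\left(193 \right)} = \left(-126 - -11700\right) - \left(14 - 2 \cdot 193^{2}\right) = \left(-126 + 11700\right) + \left(-14 + 2 \cdot 37249\right) = 11574 + \left(-14 + 74498\right) = 11574 + 74484 = 86058$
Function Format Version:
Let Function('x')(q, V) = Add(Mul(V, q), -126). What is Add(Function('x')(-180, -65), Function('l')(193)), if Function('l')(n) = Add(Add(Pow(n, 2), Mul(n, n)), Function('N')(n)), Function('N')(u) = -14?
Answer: 86058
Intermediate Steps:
Function('x')(q, V) = Add(-126, Mul(V, q))
Function('l')(n) = Add(-14, Mul(2, Pow(n, 2))) (Function('l')(n) = Add(Add(Pow(n, 2), Mul(n, n)), -14) = Add(Add(Pow(n, 2), Pow(n, 2)), -14) = Add(Mul(2, Pow(n, 2)), -14) = Add(-14, Mul(2, Pow(n, 2))))
Add(Function('x')(-180, -65), Function('l')(193)) = Add(Add(-126, Mul(-65, -180)), Add(-14, Mul(2, Pow(193, 2)))) = Add(Add(-126, 11700), Add(-14, Mul(2, 37249))) = Add(11574, Add(-14, 74498)) = Add(11574, 74484) = 86058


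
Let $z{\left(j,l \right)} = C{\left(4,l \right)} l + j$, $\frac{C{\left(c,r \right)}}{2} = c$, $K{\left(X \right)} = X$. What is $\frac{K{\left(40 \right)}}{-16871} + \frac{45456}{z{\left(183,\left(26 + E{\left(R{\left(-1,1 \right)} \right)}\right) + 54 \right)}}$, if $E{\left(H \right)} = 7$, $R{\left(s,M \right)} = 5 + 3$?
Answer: $\frac{255617672}{4943203} \approx 51.711$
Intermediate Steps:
$C{\left(c,r \right)} = 2 c$
$R{\left(s,M \right)} = 8$
$z{\left(j,l \right)} = j + 8 l$ ($z{\left(j,l \right)} = 2 \cdot 4 l + j = 8 l + j = j + 8 l$)
$\frac{K{\left(40 \right)}}{-16871} + \frac{45456}{z{\left(183,\left(26 + E{\left(R{\left(-1,1 \right)} \right)}\right) + 54 \right)}} = \frac{40}{-16871} + \frac{45456}{183 + 8 \left(\left(26 + 7\right) + 54\right)} = 40 \left(- \frac{1}{16871}\right) + \frac{45456}{183 + 8 \left(33 + 54\right)} = - \frac{40}{16871} + \frac{45456}{183 + 8 \cdot 87} = - \frac{40}{16871} + \frac{45456}{183 + 696} = - \frac{40}{16871} + \frac{45456}{879} = - \frac{40}{16871} + 45456 \cdot \frac{1}{879} = - \frac{40}{16871} + \frac{15152}{293} = \frac{255617672}{4943203}$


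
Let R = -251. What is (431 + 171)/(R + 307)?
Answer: 43/4 ≈ 10.750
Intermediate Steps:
(431 + 171)/(R + 307) = (431 + 171)/(-251 + 307) = 602/56 = 602*(1/56) = 43/4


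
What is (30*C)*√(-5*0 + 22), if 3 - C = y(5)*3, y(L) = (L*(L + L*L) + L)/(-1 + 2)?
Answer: -13860*√22 ≈ -65009.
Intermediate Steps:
y(L) = L + L*(L + L²) (y(L) = (L*(L + L²) + L)/1 = (L + L*(L + L²))*1 = L + L*(L + L²))
C = -462 (C = 3 - 5*(1 + 5 + 5²)*3 = 3 - 5*(1 + 5 + 25)*3 = 3 - 5*31*3 = 3 - 155*3 = 3 - 1*465 = 3 - 465 = -462)
(30*C)*√(-5*0 + 22) = (30*(-462))*√(-5*0 + 22) = -13860*√(0 + 22) = -13860*√22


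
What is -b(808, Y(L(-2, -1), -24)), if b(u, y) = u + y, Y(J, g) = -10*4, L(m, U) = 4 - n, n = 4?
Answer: -768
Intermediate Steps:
L(m, U) = 0 (L(m, U) = 4 - 1*4 = 4 - 4 = 0)
Y(J, g) = -40
-b(808, Y(L(-2, -1), -24)) = -(808 - 40) = -1*768 = -768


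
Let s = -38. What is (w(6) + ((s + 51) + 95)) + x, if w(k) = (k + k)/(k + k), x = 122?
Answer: 231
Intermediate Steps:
w(k) = 1 (w(k) = (2*k)/((2*k)) = (2*k)*(1/(2*k)) = 1)
(w(6) + ((s + 51) + 95)) + x = (1 + ((-38 + 51) + 95)) + 122 = (1 + (13 + 95)) + 122 = (1 + 108) + 122 = 109 + 122 = 231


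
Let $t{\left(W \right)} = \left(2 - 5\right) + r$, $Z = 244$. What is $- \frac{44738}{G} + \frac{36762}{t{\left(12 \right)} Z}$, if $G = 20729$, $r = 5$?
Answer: $\frac{370103677}{5057876} \approx 73.174$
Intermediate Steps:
$t{\left(W \right)} = 2$ ($t{\left(W \right)} = \left(2 - 5\right) + 5 = -3 + 5 = 2$)
$- \frac{44738}{G} + \frac{36762}{t{\left(12 \right)} Z} = - \frac{44738}{20729} + \frac{36762}{2 \cdot 244} = \left(-44738\right) \frac{1}{20729} + \frac{36762}{488} = - \frac{44738}{20729} + 36762 \cdot \frac{1}{488} = - \frac{44738}{20729} + \frac{18381}{244} = \frac{370103677}{5057876}$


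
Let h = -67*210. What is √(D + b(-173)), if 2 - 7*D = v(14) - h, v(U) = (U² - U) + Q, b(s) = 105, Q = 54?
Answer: I*√94983/7 ≈ 44.028*I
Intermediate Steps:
h = -14070
v(U) = 54 + U² - U (v(U) = (U² - U) + 54 = 54 + U² - U)
D = -14304/7 (D = 2/7 - ((54 + 14² - 1*14) - 1*(-14070))/7 = 2/7 - ((54 + 196 - 14) + 14070)/7 = 2/7 - (236 + 14070)/7 = 2/7 - ⅐*14306 = 2/7 - 14306/7 = -14304/7 ≈ -2043.4)
√(D + b(-173)) = √(-14304/7 + 105) = √(-13569/7) = I*√94983/7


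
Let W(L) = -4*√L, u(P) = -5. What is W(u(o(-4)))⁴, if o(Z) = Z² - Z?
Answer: 6400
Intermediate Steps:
W(u(o(-4)))⁴ = (-4*I*√5)⁴ = 6400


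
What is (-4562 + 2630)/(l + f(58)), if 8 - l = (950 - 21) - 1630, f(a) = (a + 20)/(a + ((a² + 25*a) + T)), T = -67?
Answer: -1326180/486689 ≈ -2.7249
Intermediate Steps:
f(a) = (20 + a)/(-67 + a² + 26*a) (f(a) = (a + 20)/(a + ((a² + 25*a) - 67)) = (20 + a)/(a + (-67 + a² + 25*a)) = (20 + a)/(-67 + a² + 26*a))
l = 709 (l = 8 - ((950 - 21) - 1630) = 8 - (929 - 1630) = 8 - 1*(-701) = 8 + 701 = 709)
(-4562 + 2630)/(l + f(58)) = (-4562 + 2630)/(709 + (20 + 58)/(-67 + 58² + 26*58)) = -1932/(709 + 78/(-67 + 3364 + 1508)) = -1932/(709 + 78/4805) = -1932/3406823/4805 = -1932*4805/3406823 = -1326180/486689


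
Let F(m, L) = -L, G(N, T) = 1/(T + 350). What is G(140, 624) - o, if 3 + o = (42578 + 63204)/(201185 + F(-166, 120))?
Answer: 484681327/195837310 ≈ 2.4749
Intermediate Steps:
G(N, T) = 1/(350 + T)
o = -497413/201065 (o = -3 + (42578 + 63204)/(201185 - 1*120) = -3 + 105782/(201185 - 120) = -3 + 105782/201065 = -497413/201065 ≈ -2.4739)
G(140, 624) - o = 1/(350 + 624) - 1*(-497413/201065) = 1/974 + 497413/201065 = 484681327/195837310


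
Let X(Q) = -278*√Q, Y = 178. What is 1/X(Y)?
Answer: -√178/49484 ≈ -0.00026962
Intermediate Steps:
1/X(Y) = 1/(-278*√178) = -√178/49484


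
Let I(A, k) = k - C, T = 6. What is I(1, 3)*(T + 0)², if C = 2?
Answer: 36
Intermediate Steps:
I(A, k) = -2 + k (I(A, k) = k - 1*2 = k - 2 = -2 + k)
I(1, 3)*(T + 0)² = (-2 + 3)*(6 + 0)² = 1*6² = 1*36 = 36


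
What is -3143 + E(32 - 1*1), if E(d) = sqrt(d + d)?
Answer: -3143 + sqrt(62) ≈ -3135.1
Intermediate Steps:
E(d) = sqrt(2)*sqrt(d) (E(d) = sqrt(2*d) = sqrt(2)*sqrt(d))
-3143 + E(32 - 1*1) = -3143 + sqrt(2)*sqrt(32 - 1*1) = -3143 + sqrt(2)*sqrt(32 - 1) = -3143 + sqrt(2)*sqrt(31) = -3143 + sqrt(62)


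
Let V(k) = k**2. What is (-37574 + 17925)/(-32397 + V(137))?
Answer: 19649/13628 ≈ 1.4418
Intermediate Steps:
(-37574 + 17925)/(-32397 + V(137)) = (-37574 + 17925)/(-32397 + 137**2) = -19649/(-32397 + 18769) = -19649/(-13628) = -19649*(-1/13628) = 19649/13628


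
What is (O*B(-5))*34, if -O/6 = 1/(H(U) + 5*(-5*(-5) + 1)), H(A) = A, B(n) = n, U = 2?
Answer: 85/11 ≈ 7.7273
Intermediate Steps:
O = -1/22 (O = -6/(2 + 5*(-5*(-5) + 1)) = -6/(2 + 5*(25 + 1)) = -6/(2 + 5*26) = -6/(2 + 130) = -6/132 = -6*1/132 = -1/22 ≈ -0.045455)
(O*B(-5))*34 = -1/22*(-5)*34 = (5/22)*34 = 85/11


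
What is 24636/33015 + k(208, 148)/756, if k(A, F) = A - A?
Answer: 8212/11005 ≈ 0.74621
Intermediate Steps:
k(A, F) = 0
24636/33015 + k(208, 148)/756 = 24636/33015 + 0/756 = 24636*(1/33015) + 0*(1/756) = 8212/11005 + 0 = 8212/11005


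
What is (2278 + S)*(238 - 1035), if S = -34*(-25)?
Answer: -2493016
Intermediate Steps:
S = 850
(2278 + S)*(238 - 1035) = (2278 + 850)*(238 - 1035) = 3128*(-797) = -2493016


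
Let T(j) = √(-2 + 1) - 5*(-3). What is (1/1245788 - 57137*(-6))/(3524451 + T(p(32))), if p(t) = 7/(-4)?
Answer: 752620696907954721/7737502427330784358 - 427083533737*I/15475004854661568716 ≈ 0.097269 - 2.7598e-8*I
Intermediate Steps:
p(t) = -7/4 (p(t) = 7*(-¼) = -7/4)
T(j) = 15 + I (T(j) = √(-1) + 15 = I + 15 = 15 + I)
(1/1245788 - 57137*(-6))/(3524451 + T(p(32))) = (1/1245788 - 57137*(-6))/(3524451 + (15 + I)) = (1/1245788 + 342822)/(3524466 + I) = 427083533737*((3524466 - I)/12421860585157)/1245788 = 427083533737*(3524466 - I)/15475004854661568716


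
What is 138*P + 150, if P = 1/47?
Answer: 7188/47 ≈ 152.94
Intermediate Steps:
P = 1/47 ≈ 0.021277
138*P + 150 = 138*(1/47) + 150 = 138/47 + 150 = 7188/47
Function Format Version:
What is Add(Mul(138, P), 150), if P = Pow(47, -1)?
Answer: Rational(7188, 47) ≈ 152.94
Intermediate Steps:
P = Rational(1, 47) ≈ 0.021277
Add(Mul(138, P), 150) = Add(Mul(138, Rational(1, 47)), 150) = Add(Rational(138, 47), 150) = Rational(7188, 47)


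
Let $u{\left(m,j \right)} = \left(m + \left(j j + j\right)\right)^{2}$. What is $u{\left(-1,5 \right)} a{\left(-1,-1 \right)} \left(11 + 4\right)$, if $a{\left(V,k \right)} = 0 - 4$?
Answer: $-50460$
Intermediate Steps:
$u{\left(m,j \right)} = \left(j + m + j^{2}\right)^{2}$ ($u{\left(m,j \right)} = \left(m + \left(j^{2} + j\right)\right)^{2} = \left(m + \left(j + j^{2}\right)\right)^{2} = \left(j + m + j^{2}\right)^{2}$)
$a{\left(V,k \right)} = -4$
$u{\left(-1,5 \right)} a{\left(-1,-1 \right)} \left(11 + 4\right) = \left(5 - 1 + 5^{2}\right)^{2} \left(-4\right) \left(11 + 4\right) = \left(5 - 1 + 25\right)^{2} \left(-4\right) 15 = 29^{2} \left(-4\right) 15 = 841 \left(-4\right) 15 = \left(-3364\right) 15 = -50460$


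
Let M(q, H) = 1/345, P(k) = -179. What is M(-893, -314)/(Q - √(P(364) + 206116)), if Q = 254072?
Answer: 254072/22270569460215 + √205937/22270569460215 ≈ 1.1429e-8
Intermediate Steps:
M(q, H) = 1/345
M(-893, -314)/(Q - √(P(364) + 206116)) = 1/(345*(254072 - √(-179 + 206116))) = 1/(345*(254072 - √205937))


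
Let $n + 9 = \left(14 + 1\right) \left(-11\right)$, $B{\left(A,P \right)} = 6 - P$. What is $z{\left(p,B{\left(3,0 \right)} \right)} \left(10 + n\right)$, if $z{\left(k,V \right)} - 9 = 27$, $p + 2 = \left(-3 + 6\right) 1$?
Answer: $-5904$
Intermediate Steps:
$p = 1$ ($p = -2 + \left(-3 + 6\right) 1 = -2 + 3 \cdot 1 = -2 + 3 = 1$)
$z{\left(k,V \right)} = 36$ ($z{\left(k,V \right)} = 9 + 27 = 36$)
$n = -174$ ($n = -9 + \left(14 + 1\right) \left(-11\right) = -9 + 15 \left(-11\right) = -9 - 165 = -174$)
$z{\left(p,B{\left(3,0 \right)} \right)} \left(10 + n\right) = 36 \left(10 - 174\right) = 36 \left(-164\right) = -5904$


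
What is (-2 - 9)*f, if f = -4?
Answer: 44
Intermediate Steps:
(-2 - 9)*f = (-2 - 9)*(-4) = -11*(-4) = 44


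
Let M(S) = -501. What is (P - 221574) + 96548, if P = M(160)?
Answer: -125527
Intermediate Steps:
P = -501
(P - 221574) + 96548 = (-501 - 221574) + 96548 = -222075 + 96548 = -125527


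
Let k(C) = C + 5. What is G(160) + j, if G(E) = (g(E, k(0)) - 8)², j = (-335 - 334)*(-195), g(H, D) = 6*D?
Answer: 130939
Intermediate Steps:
k(C) = 5 + C
j = 130455 (j = -669*(-195) = 130455)
G(E) = 484 (G(E) = (6*(5 + 0) - 8)² = (6*5 - 8)² = (30 - 8)² = 22² = 484)
G(160) + j = 484 + 130455 = 130939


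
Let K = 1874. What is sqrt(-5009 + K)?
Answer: I*sqrt(3135) ≈ 55.991*I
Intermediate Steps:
sqrt(-5009 + K) = sqrt(-5009 + 1874) = sqrt(-3135) = I*sqrt(3135)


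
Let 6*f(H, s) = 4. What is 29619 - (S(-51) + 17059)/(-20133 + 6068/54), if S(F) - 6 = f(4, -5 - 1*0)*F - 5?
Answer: 16011217485/540557 ≈ 29620.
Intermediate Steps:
f(H, s) = ⅔ (f(H, s) = (⅙)*4 = ⅔)
S(F) = 1 + 2*F/3 (S(F) = 6 + (2*F/3 - 5) = 6 + (-5 + 2*F/3) = 1 + 2*F/3)
29619 - (S(-51) + 17059)/(-20133 + 6068/54) = 29619 - ((1 + (⅔)*(-51)) + 17059)/(-20133 + 6068/54) = 29619 - ((1 - 34) + 17059)/(-20133 + 6068*(1/54)) = 29619 - (-33 + 17059)/(-20133 + 3034/27) = 29619 - 17026/(-540557/27) = 29619 - 17026*(-27)/540557 = 29619 - 1*(-459702/540557) = 29619 + 459702/540557 = 16011217485/540557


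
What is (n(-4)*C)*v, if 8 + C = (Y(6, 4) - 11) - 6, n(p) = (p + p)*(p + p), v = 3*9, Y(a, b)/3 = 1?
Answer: -38016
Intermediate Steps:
Y(a, b) = 3 (Y(a, b) = 3*1 = 3)
v = 27
n(p) = 4*p² (n(p) = (2*p)*(2*p) = 4*p²)
C = -22 (C = -8 + ((3 - 11) - 6) = -8 + (-8 - 6) = -8 - 14 = -22)
(n(-4)*C)*v = ((4*(-4)²)*(-22))*27 = ((4*16)*(-22))*27 = (64*(-22))*27 = -1408*27 = -38016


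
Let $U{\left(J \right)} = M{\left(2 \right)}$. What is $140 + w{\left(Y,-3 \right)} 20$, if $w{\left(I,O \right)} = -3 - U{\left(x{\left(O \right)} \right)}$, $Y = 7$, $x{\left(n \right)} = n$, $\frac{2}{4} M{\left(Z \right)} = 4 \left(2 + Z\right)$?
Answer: $-560$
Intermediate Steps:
$M{\left(Z \right)} = 16 + 8 Z$ ($M{\left(Z \right)} = 2 \cdot 4 \left(2 + Z\right) = 2 \left(8 + 4 Z\right) = 16 + 8 Z$)
$U{\left(J \right)} = 32$ ($U{\left(J \right)} = 16 + 8 \cdot 2 = 16 + 16 = 32$)
$w{\left(I,O \right)} = -35$ ($w{\left(I,O \right)} = -3 - 32 = -35$)
$140 + w{\left(Y,-3 \right)} 20 = 140 - 700 = -560$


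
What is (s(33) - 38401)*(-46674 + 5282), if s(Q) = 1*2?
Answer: 1589411408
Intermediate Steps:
s(Q) = 2
(s(33) - 38401)*(-46674 + 5282) = (2 - 38401)*(-46674 + 5282) = -38399*(-41392) = 1589411408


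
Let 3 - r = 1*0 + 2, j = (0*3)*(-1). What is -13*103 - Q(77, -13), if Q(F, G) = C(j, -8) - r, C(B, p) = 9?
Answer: -1347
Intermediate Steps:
j = 0 (j = 0*(-1) = 0)
r = 1 (r = 3 - (1*0 + 2) = 3 - (0 + 2) = 3 - 1*2 = 3 - 2 = 1)
Q(F, G) = 8 (Q(F, G) = 9 - 1*1 = 9 - 1 = 8)
-13*103 - Q(77, -13) = -13*103 - 1*8 = -1339 - 8 = -1347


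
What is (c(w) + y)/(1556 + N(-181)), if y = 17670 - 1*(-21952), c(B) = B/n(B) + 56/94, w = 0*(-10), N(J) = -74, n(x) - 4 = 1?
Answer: 310377/11609 ≈ 26.736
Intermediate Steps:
n(x) = 5 (n(x) = 4 + 1 = 5)
w = 0
c(B) = 28/47 + B/5 (c(B) = B/5 + 56/94 = B*(⅕) + 56*(1/94) = B/5 + 28/47 = 28/47 + B/5)
y = 39622 (y = 17670 + 21952 = 39622)
(c(w) + y)/(1556 + N(-181)) = ((28/47 + (⅕)*0) + 39622)/(1556 - 74) = ((28/47 + 0) + 39622)/1482 = (28/47 + 39622)*(1/1482) = (1862262/47)*(1/1482) = 310377/11609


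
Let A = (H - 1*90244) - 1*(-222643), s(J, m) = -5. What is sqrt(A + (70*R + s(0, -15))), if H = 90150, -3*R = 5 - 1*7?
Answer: 14*sqrt(10221)/3 ≈ 471.79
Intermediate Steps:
R = 2/3 (R = -(5 - 1*7)/3 = -(5 - 7)/3 = -1/3*(-2) = 2/3 ≈ 0.66667)
A = 222549 (A = (90150 - 1*90244) - 1*(-222643) = (90150 - 90244) + 222643 = -94 + 222643 = 222549)
sqrt(A + (70*R + s(0, -15))) = sqrt(222549 + (70*(2/3) - 5)) = sqrt(222549 + (140/3 - 5)) = sqrt(222549 + 125/3) = sqrt(667772/3) = 14*sqrt(10221)/3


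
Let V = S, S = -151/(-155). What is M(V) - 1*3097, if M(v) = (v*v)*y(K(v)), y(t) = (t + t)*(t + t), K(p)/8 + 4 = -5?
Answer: 398396111/24025 ≈ 16583.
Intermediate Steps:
S = 151/155 (S = -151*(-1/155) = 151/155 ≈ 0.97419)
K(p) = -72 (K(p) = -32 + 8*(-5) = -32 - 40 = -72)
V = 151/155 ≈ 0.97419
y(t) = 4*t² (y(t) = (2*t)*(2*t) = 4*t²)
M(v) = 20736*v² (M(v) = (v*v)*(4*(-72)²) = v²*(4*5184) = v²*20736 = 20736*v²)
M(V) - 1*3097 = 20736*(151/155)² - 1*3097 = 20736*(22801/24025) - 3097 = 472801536/24025 - 3097 = 398396111/24025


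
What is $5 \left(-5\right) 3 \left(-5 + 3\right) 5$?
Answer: $750$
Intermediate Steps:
$5 \left(-5\right) 3 \left(-5 + 3\right) 5 = \left(-25\right) 3 \left(\left(-2\right) 5\right) = \left(-75\right) \left(-10\right) = 750$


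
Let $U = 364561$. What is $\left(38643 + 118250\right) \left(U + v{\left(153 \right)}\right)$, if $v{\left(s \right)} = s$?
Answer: $57221073602$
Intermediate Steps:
$\left(38643 + 118250\right) \left(U + v{\left(153 \right)}\right) = \left(38643 + 118250\right) \left(364561 + 153\right) = 156893 \cdot 364714 = 57221073602$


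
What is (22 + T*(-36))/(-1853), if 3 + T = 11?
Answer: 266/1853 ≈ 0.14355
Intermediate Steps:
T = 8 (T = -3 + 11 = 8)
(22 + T*(-36))/(-1853) = (22 + 8*(-36))/(-1853) = (22 - 288)*(-1/1853) = -266*(-1/1853) = 266/1853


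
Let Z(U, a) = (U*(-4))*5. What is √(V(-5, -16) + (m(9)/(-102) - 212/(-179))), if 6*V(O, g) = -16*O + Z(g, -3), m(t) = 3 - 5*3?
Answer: √5664416694/9129 ≈ 8.2443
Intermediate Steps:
m(t) = -12 (m(t) = 3 - 15 = -12)
Z(U, a) = -20*U (Z(U, a) = -4*U*5 = -20*U)
V(O, g) = -10*g/3 - 8*O/3 (V(O, g) = (-16*O - 20*g)/6 = (-20*g - 16*O)/6 = -10*g/3 - 8*O/3)
√(V(-5, -16) + (m(9)/(-102) - 212/(-179))) = √((-10/3*(-16) - 8/3*(-5)) + (-12/(-102) - 212/(-179))) = √((160/3 + 40/3) + (-12*(-1/102) - 212*(-1/179))) = √(200/3 + (2/17 + 212/179)) = √(200/3 + 3962/3043) = √(620486/9129) = √5664416694/9129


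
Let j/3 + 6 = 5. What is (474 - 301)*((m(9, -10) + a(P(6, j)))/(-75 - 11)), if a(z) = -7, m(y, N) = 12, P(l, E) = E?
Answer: -865/86 ≈ -10.058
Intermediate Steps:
j = -3 (j = -18 + 3*5 = -18 + 15 = -3)
(474 - 301)*((m(9, -10) + a(P(6, j)))/(-75 - 11)) = (474 - 301)*((12 - 7)/(-75 - 11)) = 173*(5/(-86)) = 173*(5*(-1/86)) = 173*(-5/86) = -865/86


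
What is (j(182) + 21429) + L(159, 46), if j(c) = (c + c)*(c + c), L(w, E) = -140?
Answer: 153785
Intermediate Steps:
j(c) = 4*c² (j(c) = (2*c)*(2*c) = 4*c²)
(j(182) + 21429) + L(159, 46) = (4*182² + 21429) - 140 = (4*33124 + 21429) - 140 = (132496 + 21429) - 140 = 153925 - 140 = 153785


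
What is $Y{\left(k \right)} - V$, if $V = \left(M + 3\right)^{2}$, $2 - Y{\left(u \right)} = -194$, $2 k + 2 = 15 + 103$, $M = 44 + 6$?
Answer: $-2613$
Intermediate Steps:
$M = 50$
$k = 58$ ($k = -1 + \frac{15 + 103}{2} = -1 + \frac{1}{2} \cdot 118 = -1 + 59 = 58$)
$Y{\left(u \right)} = 196$ ($Y{\left(u \right)} = 2 - -194 = 2 + 194 = 196$)
$V = 2809$ ($V = \left(50 + 3\right)^{2} = 53^{2} = 2809$)
$Y{\left(k \right)} - V = 196 - 2809 = -2613$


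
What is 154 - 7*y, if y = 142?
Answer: -840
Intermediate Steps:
154 - 7*y = 154 - 7*142 = 154 - 994 = -840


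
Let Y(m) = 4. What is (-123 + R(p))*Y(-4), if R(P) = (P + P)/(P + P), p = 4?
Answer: -488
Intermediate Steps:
R(P) = 1 (R(P) = (2*P)/((2*P)) = (2*P)*(1/(2*P)) = 1)
(-123 + R(p))*Y(-4) = (-123 + 1)*4 = -122*4 = -488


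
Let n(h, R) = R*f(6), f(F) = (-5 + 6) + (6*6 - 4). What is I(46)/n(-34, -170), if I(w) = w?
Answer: -23/2805 ≈ -0.0081996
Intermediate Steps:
f(F) = 33 (f(F) = 1 + (36 - 4) = 1 + 32 = 33)
n(h, R) = 33*R (n(h, R) = R*33 = 33*R)
I(46)/n(-34, -170) = 46/((33*(-170))) = 46/(-5610) = 46*(-1/5610) = -23/2805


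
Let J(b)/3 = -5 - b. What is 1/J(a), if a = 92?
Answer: -1/291 ≈ -0.0034364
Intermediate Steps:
J(b) = -15 - 3*b (J(b) = 3*(-5 - b) = -15 - 3*b)
1/J(a) = 1/(-15 - 3*92) = 1/(-15 - 276) = 1/(-291) = -1/291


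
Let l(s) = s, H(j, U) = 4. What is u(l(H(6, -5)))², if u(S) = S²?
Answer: 256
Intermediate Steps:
u(l(H(6, -5)))² = (4²)² = 16² = 256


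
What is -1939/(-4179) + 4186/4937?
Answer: 3866591/2947389 ≈ 1.3119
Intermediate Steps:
-1939/(-4179) + 4186/4937 = -1939*(-1/4179) + 4186*(1/4937) = 277/597 + 4186/4937 = 3866591/2947389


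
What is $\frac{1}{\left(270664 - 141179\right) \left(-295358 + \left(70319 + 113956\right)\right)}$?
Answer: $- \frac{1}{14383582255} \approx -6.9524 \cdot 10^{-11}$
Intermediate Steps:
$\frac{1}{\left(270664 - 141179\right) \left(-295358 + \left(70319 + 113956\right)\right)} = \frac{1}{129485 \left(-295358 + 184275\right)} = \frac{1}{129485 \left(-111083\right)} = \frac{1}{-14383582255} = - \frac{1}{14383582255}$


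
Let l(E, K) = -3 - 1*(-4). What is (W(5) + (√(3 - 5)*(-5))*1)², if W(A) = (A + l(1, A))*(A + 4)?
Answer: 2866 - 540*I*√2 ≈ 2866.0 - 763.68*I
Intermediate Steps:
l(E, K) = 1 (l(E, K) = -3 + 4 = 1)
W(A) = (1 + A)*(4 + A) (W(A) = (A + 1)*(A + 4) = (1 + A)*(4 + A))
(W(5) + (√(3 - 5)*(-5))*1)² = ((4 + 5² + 5*5) + (√(3 - 5)*(-5))*1)² = ((4 + 25 + 25) + (√(-2)*(-5))*1)² = (54 + ((I*√2)*(-5))*1)² = (54 - 5*I*√2*1)² = (54 - 5*I*√2)²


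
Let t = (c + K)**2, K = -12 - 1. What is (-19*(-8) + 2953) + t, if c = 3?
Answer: 3205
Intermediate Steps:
K = -13
t = 100 (t = (3 - 13)**2 = (-10)**2 = 100)
(-19*(-8) + 2953) + t = (-19*(-8) + 2953) + 100 = (152 + 2953) + 100 = 3105 + 100 = 3205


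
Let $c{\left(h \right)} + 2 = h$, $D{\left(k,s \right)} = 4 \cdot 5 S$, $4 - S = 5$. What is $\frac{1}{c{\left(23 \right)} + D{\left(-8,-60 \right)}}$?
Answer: $1$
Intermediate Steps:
$S = -1$ ($S = 4 - 5 = -1$)
$D{\left(k,s \right)} = -20$ ($D{\left(k,s \right)} = 4 \cdot 5 \left(-1\right) = 20 \left(-1\right) = -20$)
$c{\left(h \right)} = -2 + h$
$\frac{1}{c{\left(23 \right)} + D{\left(-8,-60 \right)}} = \frac{1}{\left(-2 + 23\right) - 20} = \frac{1}{21 - 20} = 1^{-1} = 1$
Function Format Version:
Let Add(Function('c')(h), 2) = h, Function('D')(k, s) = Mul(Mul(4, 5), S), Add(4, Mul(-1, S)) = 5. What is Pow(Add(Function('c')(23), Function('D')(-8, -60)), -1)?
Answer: 1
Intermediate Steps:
S = -1 (S = Add(4, Mul(-1, 5)) = Add(4, -5) = -1)
Function('D')(k, s) = -20 (Function('D')(k, s) = Mul(Mul(4, 5), -1) = Mul(20, -1) = -20)
Function('c')(h) = Add(-2, h)
Pow(Add(Function('c')(23), Function('D')(-8, -60)), -1) = Pow(Add(Add(-2, 23), -20), -1) = Pow(Add(21, -20), -1) = Pow(1, -1) = 1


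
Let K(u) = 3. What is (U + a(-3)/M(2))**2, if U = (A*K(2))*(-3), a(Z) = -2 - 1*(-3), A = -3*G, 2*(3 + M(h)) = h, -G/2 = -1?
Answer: 11449/4 ≈ 2862.3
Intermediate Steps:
G = 2 (G = -2*(-1) = 2)
M(h) = -3 + h/2
A = -6 (A = -3*2 = -6)
a(Z) = 1 (a(Z) = -2 + 3 = 1)
U = 54 (U = -6*3*(-3) = -18*(-3) = 54)
(U + a(-3)/M(2))**2 = (54 + 1/(-3 + (1/2)*2))**2 = (54 + 1/(-3 + 1))**2 = (54 + 1/(-2))**2 = (54 + 1*(-1/2))**2 = (54 - 1/2)**2 = (107/2)**2 = 11449/4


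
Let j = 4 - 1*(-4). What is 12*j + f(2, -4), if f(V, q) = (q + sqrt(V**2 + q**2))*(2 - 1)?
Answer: 92 + 2*sqrt(5) ≈ 96.472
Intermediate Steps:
f(V, q) = q + sqrt(V**2 + q**2) (f(V, q) = (q + sqrt(V**2 + q**2))*1 = q + sqrt(V**2 + q**2))
j = 8 (j = 4 + 4 = 8)
12*j + f(2, -4) = 12*8 + (-4 + sqrt(2**2 + (-4)**2)) = 96 + (-4 + sqrt(4 + 16)) = 96 + (-4 + sqrt(20)) = 96 + (-4 + 2*sqrt(5)) = 92 + 2*sqrt(5)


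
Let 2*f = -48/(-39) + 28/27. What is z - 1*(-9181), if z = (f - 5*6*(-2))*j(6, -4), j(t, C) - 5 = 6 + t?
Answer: 3587317/351 ≈ 10220.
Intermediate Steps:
j(t, C) = 11 + t (j(t, C) = 5 + (6 + t) = 11 + t)
f = 398/351 (f = (-48/(-39) + 28/27)/2 = (-48*(-1/39) + 28*(1/27))/2 = (16/13 + 28/27)/2 = (½)*(796/351) = 398/351 ≈ 1.1339)
z = 364786/351 (z = (398/351 - 5*6*(-2))*(11 + 6) = (398/351 - 30*(-2))*17 = (398/351 + 60)*17 = (21458/351)*17 = 364786/351 ≈ 1039.3)
z - 1*(-9181) = 364786/351 - 1*(-9181) = 364786/351 + 9181 = 3587317/351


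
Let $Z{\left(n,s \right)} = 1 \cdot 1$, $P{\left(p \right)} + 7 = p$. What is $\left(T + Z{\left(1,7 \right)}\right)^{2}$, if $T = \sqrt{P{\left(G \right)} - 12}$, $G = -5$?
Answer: $-23 + 4 i \sqrt{6} \approx -23.0 + 9.798 i$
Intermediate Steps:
$P{\left(p \right)} = -7 + p$
$Z{\left(n,s \right)} = 1$
$T = 2 i \sqrt{6}$ ($T = \sqrt{\left(-7 - 5\right) - 12} = \sqrt{-12 - 12} = \sqrt{-24} = 2 i \sqrt{6} \approx 4.899 i$)
$\left(T + Z{\left(1,7 \right)}\right)^{2} = \left(2 i \sqrt{6} + 1\right)^{2} = \left(1 + 2 i \sqrt{6}\right)^{2}$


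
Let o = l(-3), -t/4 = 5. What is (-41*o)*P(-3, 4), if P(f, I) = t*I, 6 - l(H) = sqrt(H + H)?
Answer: 19680 - 3280*I*sqrt(6) ≈ 19680.0 - 8034.3*I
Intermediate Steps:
t = -20 (t = -4*5 = -20)
l(H) = 6 - sqrt(2)*sqrt(H) (l(H) = 6 - sqrt(H + H) = 6 - sqrt(2*H) = 6 - sqrt(2)*sqrt(H))
o = 6 - I*sqrt(6) (o = 6 - sqrt(2)*sqrt(-3) = 6 - sqrt(2)*I*sqrt(3) = 6 - I*sqrt(6) ≈ 6.0 - 2.4495*I)
P(f, I) = -20*I
(-41*o)*P(-3, 4) = (-41*(6 - I*sqrt(6)))*(-20*4) = (-246 + 41*I*sqrt(6))*(-80) = 19680 - 3280*I*sqrt(6)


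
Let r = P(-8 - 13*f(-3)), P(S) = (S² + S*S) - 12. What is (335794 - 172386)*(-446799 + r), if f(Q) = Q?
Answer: -72698421712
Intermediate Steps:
P(S) = -12 + 2*S² (P(S) = (S² + S²) - 12 = 2*S² - 12 = -12 + 2*S²)
r = 1910 (r = -12 + 2*(-8 - 13*(-3))² = -12 + 2*(-8 + 39)² = -12 + 2*31² = -12 + 2*961 = -12 + 1922 = 1910)
(335794 - 172386)*(-446799 + r) = (335794 - 172386)*(-446799 + 1910) = 163408*(-444889) = -72698421712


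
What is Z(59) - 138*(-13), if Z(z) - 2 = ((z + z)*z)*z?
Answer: 412554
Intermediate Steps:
Z(z) = 2 + 2*z**3 (Z(z) = 2 + ((z + z)*z)*z = 2 + ((2*z)*z)*z = 2 + (2*z**2)*z = 2 + 2*z**3)
Z(59) - 138*(-13) = (2 + 2*59**3) - 138*(-13) = (2 + 2*205379) - 1*(-1794) = (2 + 410758) + 1794 = 410760 + 1794 = 412554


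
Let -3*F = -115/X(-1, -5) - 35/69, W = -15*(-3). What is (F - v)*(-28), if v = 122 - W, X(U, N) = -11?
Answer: 5120612/2277 ≈ 2248.8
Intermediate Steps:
W = 45
F = -7550/2277 (F = -(-115/(-11) - 35/69)/3 = -(-115*(-1/11) - 35*1/69)/3 = -(115/11 - 35/69)/3 = -⅓*7550/759 = -7550/2277 ≈ -3.3158)
v = 77 (v = 122 - 1*45 = 122 - 45 = 77)
(F - v)*(-28) = (-7550/2277 - 1*77)*(-28) = (-7550/2277 - 77)*(-28) = -182879/2277*(-28) = 5120612/2277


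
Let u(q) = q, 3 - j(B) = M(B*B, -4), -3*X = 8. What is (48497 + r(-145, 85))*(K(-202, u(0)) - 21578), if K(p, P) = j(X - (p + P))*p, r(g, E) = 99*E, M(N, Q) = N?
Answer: 4099732865024/9 ≈ 4.5553e+11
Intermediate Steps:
X = -8/3 (X = -1/3*8 = -8/3 ≈ -2.6667)
j(B) = 3 - B**2 (j(B) = 3 - B*B = 3 - B**2)
K(p, P) = p*(3 - (-8/3 - P - p)**2) (K(p, P) = (3 - (-8/3 - (p + P))**2)*p = (3 - (-8/3 - (P + p))**2)*p = (3 - (-8/3 + (-P - p))**2)*p = (3 - (-8/3 - P - p)**2)*p = p*(3 - (-8/3 - P - p)**2))
(48497 + r(-145, 85))*(K(-202, u(0)) - 21578) = (48497 + 99*85)*(-1/9*(-202)*(-27 + (8 + 3*0 + 3*(-202))**2) - 21578) = (48497 + 8415)*(-1/9*(-202)*(-27 + (8 + 0 - 606)**2) - 21578) = 56912*(-1/9*(-202)*(-27 + (-598)**2) - 21578) = 56912*(-1/9*(-202)*(-27 + 357604) - 21578) = 56912*(-1/9*(-202)*357577 - 21578) = 56912*(72230554/9 - 21578) = 56912*(72036352/9) = 4099732865024/9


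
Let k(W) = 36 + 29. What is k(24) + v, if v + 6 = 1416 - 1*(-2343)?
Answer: 3818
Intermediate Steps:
v = 3753 (v = -6 + (1416 - 1*(-2343)) = -6 + (1416 + 2343) = -6 + 3759 = 3753)
k(W) = 65
k(24) + v = 65 + 3753 = 3818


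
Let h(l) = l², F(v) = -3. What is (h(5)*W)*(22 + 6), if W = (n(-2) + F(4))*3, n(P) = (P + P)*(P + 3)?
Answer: -14700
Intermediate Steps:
n(P) = 2*P*(3 + P) (n(P) = (2*P)*(3 + P) = 2*P*(3 + P))
W = -21 (W = (2*(-2)*(3 - 2) - 3)*3 = (2*(-2)*1 - 3)*3 = (-4 - 3)*3 = -7*3 = -21)
(h(5)*W)*(22 + 6) = (5²*(-21))*(22 + 6) = (25*(-21))*28 = -525*28 = -14700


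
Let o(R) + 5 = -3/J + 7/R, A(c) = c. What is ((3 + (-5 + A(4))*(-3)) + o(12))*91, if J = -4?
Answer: 637/3 ≈ 212.33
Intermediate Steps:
o(R) = -17/4 + 7/R (o(R) = -5 + (-3/(-4) + 7/R) = -5 + (-3*(-1/4) + 7/R) = -5 + (3/4 + 7/R) = -17/4 + 7/R)
((3 + (-5 + A(4))*(-3)) + o(12))*91 = ((3 + (-5 + 4)*(-3)) + (-17/4 + 7/12))*91 = ((3 - 1*(-3)) + (-17/4 + 7*(1/12)))*91 = ((3 + 3) + (-17/4 + 7/12))*91 = (6 - 11/3)*91 = (7/3)*91 = 637/3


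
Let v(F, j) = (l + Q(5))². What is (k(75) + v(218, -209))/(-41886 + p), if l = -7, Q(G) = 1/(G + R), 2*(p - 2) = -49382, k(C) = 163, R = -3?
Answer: -821/266300 ≈ -0.0030830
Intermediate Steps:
p = -24689 (p = 2 + (½)*(-49382) = 2 - 24691 = -24689)
Q(G) = 1/(-3 + G) (Q(G) = 1/(G - 3) = 1/(-3 + G))
v(F, j) = 169/4 (v(F, j) = (-7 + 1/(-3 + 5))² = (-7 + 1/2)² = (-7 + ½)² = (-13/2)² = 169/4)
(k(75) + v(218, -209))/(-41886 + p) = (163 + 169/4)/(-41886 - 24689) = (821/4)/(-66575) = (821/4)*(-1/66575) = -821/266300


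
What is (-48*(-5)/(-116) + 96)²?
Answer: 7420176/841 ≈ 8823.0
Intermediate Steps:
(-48*(-5)/(-116) + 96)² = (240*(-1/116) + 96)² = (-60/29 + 96)² = (2724/29)² = 7420176/841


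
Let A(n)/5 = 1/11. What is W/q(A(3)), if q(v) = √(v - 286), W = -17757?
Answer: 5919*I*√3839/349 ≈ 1050.8*I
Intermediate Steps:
A(n) = 5/11 (A(n) = 5*(1/11) = 5/11)
q(v) = √(-286 + v)
W/q(A(3)) = -17757/√(-286 + 5/11) = -17757*(-I*√3839/1047) = -(-5919)*I*√3839/349 = 5919*I*√3839/349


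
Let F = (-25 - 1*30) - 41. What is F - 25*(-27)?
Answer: 579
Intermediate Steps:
F = -96 (F = (-25 - 30) - 41 = -55 - 41 = -96)
F - 25*(-27) = -96 - 25*(-27) = -96 + 675 = 579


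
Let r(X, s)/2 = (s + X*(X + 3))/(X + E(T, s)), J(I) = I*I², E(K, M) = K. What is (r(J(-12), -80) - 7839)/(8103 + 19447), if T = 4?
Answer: -4868969/11874050 ≈ -0.41005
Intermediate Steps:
J(I) = I³
r(X, s) = 2*(s + X*(3 + X))/(4 + X) (r(X, s) = 2*((s + X*(X + 3))/(X + 4)) = 2*((s + X*(3 + X))/(4 + X)) = 2*(s + X*(3 + X))/(4 + X))
(r(J(-12), -80) - 7839)/(8103 + 19447) = (2*(-80 + ((-12)³)² + 3*(-12)³)/(4 + (-12)³) - 7839)/(8103 + 19447) = (2*(-80 + (-1728)² + 3*(-1728))/(4 - 1728) - 7839)/27550 = (2*(-80 + 2985984 - 5184)/(-1724) - 7839)*(1/27550) = (2*(-1/1724)*2980720 - 7839)*(1/27550) = (-1490360/431 - 7839)*(1/27550) = -4868969/431*1/27550 = -4868969/11874050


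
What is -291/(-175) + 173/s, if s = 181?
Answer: 82946/31675 ≈ 2.6187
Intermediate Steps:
-291/(-175) + 173/s = -291/(-175) + 173/181 = -291*(-1/175) + 173*(1/181) = 291/175 + 173/181 = 82946/31675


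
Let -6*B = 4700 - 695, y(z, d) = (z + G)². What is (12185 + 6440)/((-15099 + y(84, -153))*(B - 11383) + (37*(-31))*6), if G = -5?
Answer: 18625/106736447 ≈ 0.00017450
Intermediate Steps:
y(z, d) = (-5 + z)² (y(z, d) = (z - 5)² = (-5 + z)²)
B = -1335/2 (B = -(4700 - 695)/6 = -⅙*4005 = -1335/2 ≈ -667.50)
(12185 + 6440)/((-15099 + y(84, -153))*(B - 11383) + (37*(-31))*6) = (12185 + 6440)/((-15099 + (-5 + 84)²)*(-1335/2 - 11383) + (37*(-31))*6) = 18625/((-15099 + 79²)*(-24101/2) - 1147*6) = 18625/((-15099 + 6241)*(-24101/2) - 6882) = 18625/(-8858*(-24101/2) - 6882) = 18625/(106743329 - 6882) = 18625/106736447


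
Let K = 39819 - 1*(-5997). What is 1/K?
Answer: 1/45816 ≈ 2.1826e-5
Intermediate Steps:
K = 45816 (K = 39819 + 5997 = 45816)
1/K = 1/45816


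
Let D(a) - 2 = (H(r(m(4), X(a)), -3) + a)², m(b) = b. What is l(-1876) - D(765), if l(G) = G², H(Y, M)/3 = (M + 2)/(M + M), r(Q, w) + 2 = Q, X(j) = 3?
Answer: 11733535/4 ≈ 2.9334e+6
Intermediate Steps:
r(Q, w) = -2 + Q
H(Y, M) = 3*(2 + M)/(2*M) (H(Y, M) = 3*((M + 2)/(M + M)) = 3*((2 + M)/((2*M))) = 3*((2 + M)*(1/(2*M))) = 3*((2 + M)/(2*M)) = 3*(2 + M)/(2*M))
D(a) = 2 + (½ + a)² (D(a) = 2 + ((3/2 + 3/(-3)) + a)² = 2 + ((3/2 + 3*(-⅓)) + a)² = 2 + ((3/2 - 1) + a)² = 2 + (½ + a)²)
l(-1876) - D(765) = (-1876)² - (9/4 + 765 + 765²) = 3519376 - (9/4 + 765 + 585225) = 3519376 - 1*2343969/4 = 3519376 - 2343969/4 = 11733535/4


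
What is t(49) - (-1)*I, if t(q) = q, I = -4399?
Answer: -4350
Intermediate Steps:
t(49) - (-1)*I = 49 - (-1)*(-4399) = 49 - 1*4399 = 49 - 4399 = -4350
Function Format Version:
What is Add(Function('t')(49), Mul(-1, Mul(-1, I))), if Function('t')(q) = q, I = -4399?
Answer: -4350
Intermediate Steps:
Add(Function('t')(49), Mul(-1, Mul(-1, I))) = Add(49, Mul(-1, Mul(-1, -4399))) = Add(49, Mul(-1, 4399)) = Add(49, -4399) = -4350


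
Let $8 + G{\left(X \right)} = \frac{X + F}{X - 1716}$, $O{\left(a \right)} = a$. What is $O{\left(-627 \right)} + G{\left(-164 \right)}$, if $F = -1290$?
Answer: $- \frac{596173}{940} \approx -634.23$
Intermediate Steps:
$G{\left(X \right)} = -8 + \frac{-1290 + X}{-1716 + X}$ ($G{\left(X \right)} = -8 + \frac{X - 1290}{X - 1716} = -8 + \frac{-1290 + X}{-1716 + X}$)
$O{\left(-627 \right)} + G{\left(-164 \right)} = -627 + \frac{12438 - -1148}{-1716 - 164} = -627 + \frac{12438 + 1148}{-1880} = -627 - \frac{6793}{940} = - \frac{596173}{940}$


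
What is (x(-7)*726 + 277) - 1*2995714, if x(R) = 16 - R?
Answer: -2978739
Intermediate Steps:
(x(-7)*726 + 277) - 1*2995714 = ((16 - 1*(-7))*726 + 277) - 1*2995714 = ((16 + 7)*726 + 277) - 2995714 = (23*726 + 277) - 2995714 = (16698 + 277) - 2995714 = 16975 - 2995714 = -2978739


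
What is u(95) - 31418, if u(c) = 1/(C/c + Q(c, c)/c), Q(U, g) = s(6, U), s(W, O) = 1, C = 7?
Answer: -251249/8 ≈ -31406.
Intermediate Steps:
Q(U, g) = 1
u(c) = c/8 (u(c) = 1/(7/c + 1/c) = 1/(8/c) = c/8)
u(95) - 31418 = (⅛)*95 - 31418 = 95/8 - 31418 = -251249/8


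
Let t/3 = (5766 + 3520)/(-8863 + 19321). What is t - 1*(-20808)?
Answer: 36272987/1743 ≈ 20811.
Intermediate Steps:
t = 4643/1743 (t = 3*((5766 + 3520)/(-8863 + 19321)) = 3*(9286/10458) = 3*(9286*(1/10458)) = 3*(4643/5229) = 4643/1743 ≈ 2.6638)
t - 1*(-20808) = 4643/1743 - 1*(-20808) = 4643/1743 + 20808 = 36272987/1743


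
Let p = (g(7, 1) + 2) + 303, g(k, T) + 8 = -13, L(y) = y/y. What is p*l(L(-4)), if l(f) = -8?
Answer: -2272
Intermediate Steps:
L(y) = 1
g(k, T) = -21 (g(k, T) = -8 - 13 = -21)
p = 284 (p = (-21 + 2) + 303 = -19 + 303 = 284)
p*l(L(-4)) = 284*(-8) = -2272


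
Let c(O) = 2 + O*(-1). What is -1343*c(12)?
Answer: 13430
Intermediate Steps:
c(O) = 2 - O
-1343*c(12) = -1343*(2 - 1*12) = -1343*(2 - 12) = -1343*(-10) = 13430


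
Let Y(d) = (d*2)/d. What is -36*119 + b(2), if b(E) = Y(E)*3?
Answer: -4278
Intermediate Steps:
Y(d) = 2 (Y(d) = (2*d)/d = 2)
b(E) = 6 (b(E) = 2*3 = 6)
-36*119 + b(2) = -36*119 + 6 = -4284 + 6 = -4278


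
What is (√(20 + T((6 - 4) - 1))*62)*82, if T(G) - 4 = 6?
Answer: 5084*√30 ≈ 27846.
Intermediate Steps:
T(G) = 10 (T(G) = 4 + 6 = 10)
(√(20 + T((6 - 4) - 1))*62)*82 = (√(20 + 10)*62)*82 = (√30*62)*82 = (62*√30)*82 = 5084*√30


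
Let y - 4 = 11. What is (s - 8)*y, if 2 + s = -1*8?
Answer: -270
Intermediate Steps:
y = 15 (y = 4 + 11 = 15)
s = -10 (s = -2 - 1*8 = -2 - 8 = -10)
(s - 8)*y = (-10 - 8)*15 = -18*15 = -270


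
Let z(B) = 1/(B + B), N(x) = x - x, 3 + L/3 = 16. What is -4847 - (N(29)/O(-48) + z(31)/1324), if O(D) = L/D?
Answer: -397880537/82088 ≈ -4847.0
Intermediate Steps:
L = 39 (L = -9 + 3*16 = -9 + 48 = 39)
N(x) = 0
O(D) = 39/D
z(B) = 1/(2*B)
-4847 - (N(29)/O(-48) + z(31)/1324) = -4847 - (0/((39/(-48))) + ((1/2)/31)/1324) = -4847 - (0/((39*(-1/48))) + ((1/2)*(1/31))*(1/1324)) = -4847 - (0/(-13/16) + (1/62)*(1/1324)) = -4847 - (0*(-16/13) + 1/82088) = -4847 - (0 + 1/82088) = -4847 - 1*1/82088 = -4847 - 1/82088 = -397880537/82088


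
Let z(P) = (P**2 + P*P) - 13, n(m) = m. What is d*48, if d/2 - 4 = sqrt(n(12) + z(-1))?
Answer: 480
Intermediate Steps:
z(P) = -13 + 2*P**2 (z(P) = (P**2 + P**2) - 13 = 2*P**2 - 13 = -13 + 2*P**2)
d = 10 (d = 8 + 2*sqrt(12 + (-13 + 2*(-1)**2)) = 8 + 2*sqrt(12 + (-13 + 2*1)) = 8 + 2*sqrt(12 + (-13 + 2)) = 8 + 2*sqrt(12 - 11) = 8 + 2*sqrt(1) = 8 + 2*1 = 8 + 2 = 10)
d*48 = 10*48 = 480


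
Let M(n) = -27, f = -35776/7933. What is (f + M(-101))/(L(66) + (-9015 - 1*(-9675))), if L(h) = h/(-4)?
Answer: -499934/10209771 ≈ -0.048966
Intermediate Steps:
f = -35776/7933 (f = -35776*1/7933 = -35776/7933 ≈ -4.5098)
L(h) = -h/4 (L(h) = h*(-1/4) = -h/4)
(f + M(-101))/(L(66) + (-9015 - 1*(-9675))) = (-35776/7933 - 27)/(-1/4*66 + (-9015 - 1*(-9675))) = -249967/(7933*(-33/2 + (-9015 + 9675))) = -249967/(7933*(-33/2 + 660)) = -249967/(7933*1287/2) = -249967/7933*2/1287 = -499934/10209771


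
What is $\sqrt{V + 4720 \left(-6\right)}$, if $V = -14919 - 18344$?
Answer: $i \sqrt{61583} \approx 248.16 i$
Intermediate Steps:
$V = -33263$ ($V = -14919 - 18344 = -33263$)
$\sqrt{V + 4720 \left(-6\right)} = \sqrt{-33263 + 4720 \left(-6\right)} = \sqrt{-33263 - 28320} = \sqrt{-61583} = i \sqrt{61583}$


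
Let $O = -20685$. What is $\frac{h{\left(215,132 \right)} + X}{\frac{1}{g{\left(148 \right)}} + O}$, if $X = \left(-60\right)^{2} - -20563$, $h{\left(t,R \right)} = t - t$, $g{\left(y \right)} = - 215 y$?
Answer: $- \frac{768866660}{658196701} \approx -1.1681$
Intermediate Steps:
$h{\left(t,R \right)} = 0$
$X = 24163$ ($X = 3600 + 20563 = 24163$)
$\frac{h{\left(215,132 \right)} + X}{\frac{1}{g{\left(148 \right)}} + O} = \frac{0 + 24163}{\frac{1}{\left(-215\right) 148} - 20685} = \frac{24163}{\frac{1}{-31820} - 20685} = \frac{24163}{- \frac{1}{31820} - 20685} = \frac{24163}{- \frac{658196701}{31820}} = 24163 \left(- \frac{31820}{658196701}\right) = - \frac{768866660}{658196701}$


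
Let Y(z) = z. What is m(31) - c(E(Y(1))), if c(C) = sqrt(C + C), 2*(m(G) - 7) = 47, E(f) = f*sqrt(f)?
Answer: 61/2 - sqrt(2) ≈ 29.086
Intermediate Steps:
E(f) = f**(3/2)
m(G) = 61/2 (m(G) = 7 + (1/2)*47 = 7 + 47/2 = 61/2)
c(C) = sqrt(2)*sqrt(C) (c(C) = sqrt(2*C) = sqrt(2)*sqrt(C))
m(31) - c(E(Y(1))) = 61/2 - sqrt(2)*sqrt(1**(3/2)) = 61/2 - sqrt(2)*sqrt(1) = 61/2 - sqrt(2)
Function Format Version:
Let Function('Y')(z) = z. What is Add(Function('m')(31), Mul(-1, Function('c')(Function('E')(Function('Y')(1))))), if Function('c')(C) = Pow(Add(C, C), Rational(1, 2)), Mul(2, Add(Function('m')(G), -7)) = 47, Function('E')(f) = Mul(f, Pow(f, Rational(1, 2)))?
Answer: Add(Rational(61, 2), Mul(-1, Pow(2, Rational(1, 2)))) ≈ 29.086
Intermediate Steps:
Function('E')(f) = Pow(f, Rational(3, 2))
Function('m')(G) = Rational(61, 2) (Function('m')(G) = Add(7, Mul(Rational(1, 2), 47)) = Add(7, Rational(47, 2)) = Rational(61, 2))
Function('c')(C) = Mul(Pow(2, Rational(1, 2)), Pow(C, Rational(1, 2))) (Function('c')(C) = Pow(Mul(2, C), Rational(1, 2)) = Mul(Pow(2, Rational(1, 2)), Pow(C, Rational(1, 2))))
Add(Function('m')(31), Mul(-1, Function('c')(Function('E')(Function('Y')(1))))) = Add(Rational(61, 2), Mul(-1, Mul(Pow(2, Rational(1, 2)), Pow(Pow(1, Rational(3, 2)), Rational(1, 2))))) = Add(Rational(61, 2), Mul(-1, Mul(Pow(2, Rational(1, 2)), Pow(1, Rational(1, 2))))) = Add(Rational(61, 2), Mul(-1, Mul(Pow(2, Rational(1, 2)), 1))) = Add(Rational(61, 2), Mul(-1, Pow(2, Rational(1, 2))))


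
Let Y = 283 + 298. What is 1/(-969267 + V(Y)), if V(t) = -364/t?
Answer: -83/80449213 ≈ -1.0317e-6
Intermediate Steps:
Y = 581
1/(-969267 + V(Y)) = 1/(-969267 - 364/581) = 1/(-969267 - 364*1/581) = 1/(-969267 - 52/83) = 1/(-80449213/83) = -83/80449213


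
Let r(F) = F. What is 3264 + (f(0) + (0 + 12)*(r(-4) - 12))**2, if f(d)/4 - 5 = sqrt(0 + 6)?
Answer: 32944 - 1376*sqrt(6) ≈ 29574.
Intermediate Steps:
f(d) = 20 + 4*sqrt(6) (f(d) = 20 + 4*sqrt(0 + 6) = 20 + 4*sqrt(6))
3264 + (f(0) + (0 + 12)*(r(-4) - 12))**2 = 3264 + ((20 + 4*sqrt(6)) + (0 + 12)*(-4 - 12))**2 = 3264 + ((20 + 4*sqrt(6)) + 12*(-16))**2 = 3264 + ((20 + 4*sqrt(6)) - 192)**2 = 3264 + (-172 + 4*sqrt(6))**2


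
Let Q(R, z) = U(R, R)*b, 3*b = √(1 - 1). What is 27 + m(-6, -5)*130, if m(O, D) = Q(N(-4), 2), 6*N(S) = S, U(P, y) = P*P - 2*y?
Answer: 27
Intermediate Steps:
U(P, y) = P² - 2*y
b = 0 (b = √(1 - 1)/3 = √0/3 = (⅓)*0 = 0)
N(S) = S/6
Q(R, z) = 0 (Q(R, z) = (R² - 2*R)*0 = 0)
m(O, D) = 0
27 + m(-6, -5)*130 = 27 + 0*130 = 27 + 0 = 27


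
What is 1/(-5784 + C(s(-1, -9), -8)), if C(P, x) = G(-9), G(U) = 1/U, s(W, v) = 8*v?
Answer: -9/52057 ≈ -0.00017289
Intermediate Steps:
C(P, x) = -⅑ (C(P, x) = 1/(-9) = -⅑)
1/(-5784 + C(s(-1, -9), -8)) = 1/(-5784 - ⅑) = 1/(-52057/9) = -9/52057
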